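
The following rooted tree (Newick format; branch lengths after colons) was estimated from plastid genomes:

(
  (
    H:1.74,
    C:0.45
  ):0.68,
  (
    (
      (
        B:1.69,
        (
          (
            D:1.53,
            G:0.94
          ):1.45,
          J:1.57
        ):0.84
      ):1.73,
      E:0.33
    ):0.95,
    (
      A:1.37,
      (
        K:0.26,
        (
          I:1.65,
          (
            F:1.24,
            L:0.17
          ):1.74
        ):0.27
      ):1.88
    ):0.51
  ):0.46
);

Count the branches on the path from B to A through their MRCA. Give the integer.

5

The MRCA of B and A is the node subtending (((B,((D,G),J)),E),(A,(K,(I,(F,L))))).
From B up to that node: 3 branches. From A up to the same node: 2 branches. Total: 3 + 2 = 5.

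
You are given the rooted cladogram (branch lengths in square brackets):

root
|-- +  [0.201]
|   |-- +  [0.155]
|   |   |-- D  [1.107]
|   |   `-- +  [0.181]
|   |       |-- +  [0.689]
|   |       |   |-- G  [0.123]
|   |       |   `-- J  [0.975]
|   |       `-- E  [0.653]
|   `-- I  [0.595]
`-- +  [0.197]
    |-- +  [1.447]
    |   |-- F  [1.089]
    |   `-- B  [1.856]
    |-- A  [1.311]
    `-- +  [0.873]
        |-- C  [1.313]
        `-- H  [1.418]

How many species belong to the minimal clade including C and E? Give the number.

The MRCA of C and E is the root, so the clade is the entire tree.
That clade contains 10 terminal taxa: A, B, C, D, E, F, G, H, I, J.

10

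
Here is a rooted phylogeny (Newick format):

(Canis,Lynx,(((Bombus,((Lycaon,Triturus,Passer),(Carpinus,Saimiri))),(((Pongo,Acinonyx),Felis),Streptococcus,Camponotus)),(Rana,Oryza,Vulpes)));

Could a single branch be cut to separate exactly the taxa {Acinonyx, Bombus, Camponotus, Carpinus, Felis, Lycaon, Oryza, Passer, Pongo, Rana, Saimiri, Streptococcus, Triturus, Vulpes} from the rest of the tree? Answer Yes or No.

The most recent common ancestor of these taxa subtends (((Bombus,((Lycaon,Triturus,Passer),(Carpinus,Saimiri))),(((Pongo,Acinonyx),Felis),Streptococcus,Camponotus)),(Rana,Oryza,Vulpes)).
That clade has exactly 14 tips — every listed taxon and nothing else — so the group is monophyletic.

Yes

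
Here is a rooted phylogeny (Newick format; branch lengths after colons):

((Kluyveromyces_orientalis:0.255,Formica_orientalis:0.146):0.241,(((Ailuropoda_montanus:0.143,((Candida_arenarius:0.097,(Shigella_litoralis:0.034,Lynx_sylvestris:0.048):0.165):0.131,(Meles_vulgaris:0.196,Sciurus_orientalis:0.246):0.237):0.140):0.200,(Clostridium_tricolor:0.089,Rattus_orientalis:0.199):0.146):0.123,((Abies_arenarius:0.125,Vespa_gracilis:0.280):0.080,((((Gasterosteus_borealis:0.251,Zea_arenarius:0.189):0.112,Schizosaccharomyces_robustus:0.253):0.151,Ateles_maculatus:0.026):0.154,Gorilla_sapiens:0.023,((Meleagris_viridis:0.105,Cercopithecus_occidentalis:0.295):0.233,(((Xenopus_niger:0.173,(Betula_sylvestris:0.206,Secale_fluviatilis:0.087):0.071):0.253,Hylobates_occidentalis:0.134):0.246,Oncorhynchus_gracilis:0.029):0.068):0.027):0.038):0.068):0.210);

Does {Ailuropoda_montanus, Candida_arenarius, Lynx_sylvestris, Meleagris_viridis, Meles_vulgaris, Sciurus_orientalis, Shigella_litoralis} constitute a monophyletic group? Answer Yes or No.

The MRCA of the listed taxa subtends (((Ailuropoda_montanus,((Candida_arenarius,(Shigella_litoralis,Lynx_sylvestris)),(Meles_vulgaris,Sciurus_orientalis))),(Clostridium_tricolor,Rattus_orientalis)),((Abies_arenarius,Vespa_gracilis),((((Gasterosteus_borealis,Zea_arenarius),Schizosaccharomyces_robustus),Ateles_maculatus),Gorilla_sapiens,((Meleagris_viridis,Cercopithecus_occidentalis),(((Xenopus_niger,(Betula_sylvestris,Secale_fluviatilis)),Hylobates_occidentalis),Oncorhynchus_gracilis))))).
That clade also contains Abies_arenarius, Ateles_maculatus, Betula_sylvestris, Cercopithecus_occidentalis, Clostridium_tricolor, Gasterosteus_borealis, Gorilla_sapiens, Hylobates_occidentalis, Oncorhynchus_gracilis, Rattus_orientalis, Schizosaccharomyces_robustus, Secale_fluviatilis, Vespa_gracilis, Xenopus_niger, Zea_arenarius, which are not in the proposed group, so the group is not monophyletic.

No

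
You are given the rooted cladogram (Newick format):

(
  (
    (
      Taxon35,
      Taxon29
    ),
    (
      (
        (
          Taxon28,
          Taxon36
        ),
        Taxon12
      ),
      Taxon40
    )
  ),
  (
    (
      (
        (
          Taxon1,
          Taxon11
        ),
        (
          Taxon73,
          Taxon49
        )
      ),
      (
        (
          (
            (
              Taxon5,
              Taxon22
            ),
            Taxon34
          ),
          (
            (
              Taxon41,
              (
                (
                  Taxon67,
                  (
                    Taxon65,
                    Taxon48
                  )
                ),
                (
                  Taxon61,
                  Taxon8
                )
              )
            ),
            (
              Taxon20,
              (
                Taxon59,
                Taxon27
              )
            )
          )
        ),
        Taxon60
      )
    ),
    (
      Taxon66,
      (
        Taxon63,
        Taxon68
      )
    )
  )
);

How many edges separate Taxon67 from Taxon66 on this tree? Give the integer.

The MRCA of Taxon67 and Taxon66 is the node subtending ((((Taxon1,Taxon11),(Taxon73,Taxon49)),((((Taxon5,Taxon22),Taxon34),((Taxon41,((Taxon67,(Taxon65,Taxon48)),(Taxon61,Taxon8))),(Taxon20,(Taxon59,Taxon27)))),Taxon60)),(Taxon66,(Taxon63,Taxon68))).
From Taxon67 up to that node: 8 branches. From Taxon66 up to the same node: 2 branches. Total: 8 + 2 = 10.

10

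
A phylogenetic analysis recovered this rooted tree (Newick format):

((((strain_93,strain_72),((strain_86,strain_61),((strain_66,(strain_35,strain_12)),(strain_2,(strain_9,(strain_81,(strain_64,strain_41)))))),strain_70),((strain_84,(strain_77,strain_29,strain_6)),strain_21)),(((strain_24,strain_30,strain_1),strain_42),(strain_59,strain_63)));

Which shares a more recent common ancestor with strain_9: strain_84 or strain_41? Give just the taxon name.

The MRCA of strain_9 and strain_41 subtends (strain_9,(strain_81,(strain_64,strain_41))) (4 taxa).
The MRCA of strain_9 and strain_84 subtends (((strain_93,strain_72),((strain_86,strain_61),((strain_66,(strain_35,strain_12)),(strain_2,(strain_9,(strain_81,(strain_64,strain_41)))))),strain_70),((strain_84,(strain_77,strain_29,strain_6)),strain_21)) (18 taxa).
The first is nested inside the second, so strain_9 shares a more recent common ancestor with strain_41.

strain_41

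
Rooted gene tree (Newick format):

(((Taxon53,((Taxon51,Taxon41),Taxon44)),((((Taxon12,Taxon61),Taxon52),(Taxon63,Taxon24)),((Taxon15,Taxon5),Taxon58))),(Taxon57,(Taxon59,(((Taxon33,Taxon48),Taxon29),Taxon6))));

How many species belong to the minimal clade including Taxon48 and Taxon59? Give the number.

The MRCA of Taxon48 and Taxon59 is the node subtending (Taxon59,(((Taxon33,Taxon48),Taxon29),Taxon6)).
That clade contains 5 terminal taxa: Taxon29, Taxon33, Taxon48, Taxon59, Taxon6.

5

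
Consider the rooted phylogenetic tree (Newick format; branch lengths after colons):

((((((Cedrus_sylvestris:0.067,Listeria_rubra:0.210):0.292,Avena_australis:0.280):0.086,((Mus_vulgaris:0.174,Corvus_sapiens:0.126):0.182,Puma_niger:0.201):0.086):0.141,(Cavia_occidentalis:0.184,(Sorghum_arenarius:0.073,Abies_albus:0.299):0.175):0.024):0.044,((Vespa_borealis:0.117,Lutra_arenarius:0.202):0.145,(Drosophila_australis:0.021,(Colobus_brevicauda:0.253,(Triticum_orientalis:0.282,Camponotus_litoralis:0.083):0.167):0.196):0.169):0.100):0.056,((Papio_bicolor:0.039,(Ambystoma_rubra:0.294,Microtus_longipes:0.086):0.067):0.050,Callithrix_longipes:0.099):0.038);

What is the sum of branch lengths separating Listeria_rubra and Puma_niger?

0.875

The path runs Listeria_rubra → … → MRCA → … → Puma_niger; the MRCA is the node subtending (((Cedrus_sylvestris,Listeria_rubra),Avena_australis),((Mus_vulgaris,Corvus_sapiens),Puma_niger)).
Branch lengths along that path: 0.210 + 0.292 + 0.086 + 0.086 + 0.201 = 0.875.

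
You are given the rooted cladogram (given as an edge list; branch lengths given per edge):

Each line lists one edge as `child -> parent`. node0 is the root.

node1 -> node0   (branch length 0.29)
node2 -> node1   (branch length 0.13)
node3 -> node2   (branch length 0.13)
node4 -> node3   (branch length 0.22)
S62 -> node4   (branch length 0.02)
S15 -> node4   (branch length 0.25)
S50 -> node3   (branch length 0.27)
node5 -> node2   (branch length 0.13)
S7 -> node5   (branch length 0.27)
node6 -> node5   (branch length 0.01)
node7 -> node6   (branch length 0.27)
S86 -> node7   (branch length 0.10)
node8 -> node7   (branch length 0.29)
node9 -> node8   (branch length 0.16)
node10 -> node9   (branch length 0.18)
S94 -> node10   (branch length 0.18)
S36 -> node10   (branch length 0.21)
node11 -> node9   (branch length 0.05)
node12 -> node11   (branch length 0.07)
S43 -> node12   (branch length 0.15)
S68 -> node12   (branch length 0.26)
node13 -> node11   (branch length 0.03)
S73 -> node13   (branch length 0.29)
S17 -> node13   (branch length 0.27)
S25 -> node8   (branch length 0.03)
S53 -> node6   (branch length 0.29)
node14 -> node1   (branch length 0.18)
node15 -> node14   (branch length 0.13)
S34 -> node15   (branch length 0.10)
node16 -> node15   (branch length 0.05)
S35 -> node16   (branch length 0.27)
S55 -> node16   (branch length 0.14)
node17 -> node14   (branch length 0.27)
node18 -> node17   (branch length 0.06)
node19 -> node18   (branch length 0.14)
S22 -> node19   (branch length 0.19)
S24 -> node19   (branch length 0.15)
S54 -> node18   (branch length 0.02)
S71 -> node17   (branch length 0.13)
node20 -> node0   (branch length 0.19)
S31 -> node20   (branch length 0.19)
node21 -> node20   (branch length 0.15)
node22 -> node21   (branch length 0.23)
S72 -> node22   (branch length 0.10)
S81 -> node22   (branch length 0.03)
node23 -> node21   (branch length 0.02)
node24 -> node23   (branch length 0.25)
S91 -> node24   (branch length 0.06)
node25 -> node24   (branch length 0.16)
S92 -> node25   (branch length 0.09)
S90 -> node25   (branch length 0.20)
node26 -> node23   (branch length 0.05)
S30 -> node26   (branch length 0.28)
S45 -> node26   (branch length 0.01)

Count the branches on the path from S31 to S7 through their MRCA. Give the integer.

6

The MRCA of S31 and S7 is the root of the tree.
From S31 up to that node: 2 branches. From S7 up to the same node: 4 branches. Total: 2 + 4 = 6.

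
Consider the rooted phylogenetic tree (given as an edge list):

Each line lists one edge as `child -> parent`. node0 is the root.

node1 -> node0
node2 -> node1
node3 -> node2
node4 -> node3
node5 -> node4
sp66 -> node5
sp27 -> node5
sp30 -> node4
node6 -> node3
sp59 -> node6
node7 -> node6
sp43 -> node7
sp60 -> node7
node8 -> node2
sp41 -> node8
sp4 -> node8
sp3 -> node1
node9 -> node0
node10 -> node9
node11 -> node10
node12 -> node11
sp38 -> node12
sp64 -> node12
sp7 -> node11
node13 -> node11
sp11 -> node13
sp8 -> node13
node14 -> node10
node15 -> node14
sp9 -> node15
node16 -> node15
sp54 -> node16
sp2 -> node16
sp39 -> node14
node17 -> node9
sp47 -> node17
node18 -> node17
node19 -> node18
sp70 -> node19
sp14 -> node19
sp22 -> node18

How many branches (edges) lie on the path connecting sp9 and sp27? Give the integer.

11

The MRCA of sp9 and sp27 is the root of the tree.
From sp9 up to that node: 5 branches. From sp27 up to the same node: 6 branches. Total: 5 + 6 = 11.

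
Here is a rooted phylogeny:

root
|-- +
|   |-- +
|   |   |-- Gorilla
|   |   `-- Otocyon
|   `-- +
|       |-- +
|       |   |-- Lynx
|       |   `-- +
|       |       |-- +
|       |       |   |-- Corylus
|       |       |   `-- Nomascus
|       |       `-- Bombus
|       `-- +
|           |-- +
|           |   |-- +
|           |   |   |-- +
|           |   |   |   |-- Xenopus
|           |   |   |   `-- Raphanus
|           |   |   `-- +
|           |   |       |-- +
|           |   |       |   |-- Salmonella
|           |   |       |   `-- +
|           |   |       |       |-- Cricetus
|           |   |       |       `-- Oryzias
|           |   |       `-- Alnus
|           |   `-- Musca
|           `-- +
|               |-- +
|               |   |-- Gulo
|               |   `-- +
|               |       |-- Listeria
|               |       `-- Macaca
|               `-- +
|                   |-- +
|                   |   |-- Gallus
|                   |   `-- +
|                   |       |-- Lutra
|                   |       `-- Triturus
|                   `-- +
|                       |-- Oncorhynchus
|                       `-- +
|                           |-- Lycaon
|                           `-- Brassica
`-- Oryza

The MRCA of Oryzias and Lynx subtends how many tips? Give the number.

The MRCA of Oryzias and Lynx is the node subtending ((Lynx,((Corylus,Nomascus),Bombus)),((((Xenopus,Raphanus),((Salmonella,(Cricetus,Oryzias)),Alnus)),Musca),((Gulo,(Listeria,Macaca)),((Gallus,(Lutra,Triturus)),(Oncorhynchus,(Lycaon,Brassica)))))).
That clade contains 20 terminal taxa: Alnus, Bombus, Brassica, Corylus, Cricetus, Gallus, Gulo, Listeria, Lutra, Lycaon, Lynx, Macaca, Musca, Nomascus, Oncorhynchus, Oryzias, Raphanus, Salmonella, Triturus, Xenopus.

20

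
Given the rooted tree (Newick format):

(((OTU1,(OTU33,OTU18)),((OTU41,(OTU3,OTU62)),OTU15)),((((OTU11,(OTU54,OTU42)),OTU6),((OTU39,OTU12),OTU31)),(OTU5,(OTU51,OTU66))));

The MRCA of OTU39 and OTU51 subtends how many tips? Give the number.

10

The MRCA of OTU39 and OTU51 is the node subtending ((((OTU11,(OTU54,OTU42)),OTU6),((OTU39,OTU12),OTU31)),(OTU5,(OTU51,OTU66))).
That clade contains 10 terminal taxa: OTU11, OTU12, OTU31, OTU39, OTU42, OTU5, OTU51, OTU54, OTU6, OTU66.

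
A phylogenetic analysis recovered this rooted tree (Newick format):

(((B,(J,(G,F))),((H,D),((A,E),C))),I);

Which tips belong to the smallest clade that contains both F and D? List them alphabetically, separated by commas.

Tracing F: it sits inside (G,F).
Tracing D: it sits inside (H,D).
The smallest clade enclosing both is ((B,(J,(G,F))),((H,D),((A,E),C))); the answer is its 9 terminal taxa in alphabetical order.

A, B, C, D, E, F, G, H, J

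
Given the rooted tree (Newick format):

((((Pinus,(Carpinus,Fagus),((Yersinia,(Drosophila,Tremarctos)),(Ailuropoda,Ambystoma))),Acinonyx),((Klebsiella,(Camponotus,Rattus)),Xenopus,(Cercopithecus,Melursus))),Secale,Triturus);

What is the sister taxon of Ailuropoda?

Ambystoma

Ailuropoda attaches to the tree at the node subtending (Ailuropoda,Ambystoma).
The other lineage descending from that same node — the sister group — is the single tip Ambystoma.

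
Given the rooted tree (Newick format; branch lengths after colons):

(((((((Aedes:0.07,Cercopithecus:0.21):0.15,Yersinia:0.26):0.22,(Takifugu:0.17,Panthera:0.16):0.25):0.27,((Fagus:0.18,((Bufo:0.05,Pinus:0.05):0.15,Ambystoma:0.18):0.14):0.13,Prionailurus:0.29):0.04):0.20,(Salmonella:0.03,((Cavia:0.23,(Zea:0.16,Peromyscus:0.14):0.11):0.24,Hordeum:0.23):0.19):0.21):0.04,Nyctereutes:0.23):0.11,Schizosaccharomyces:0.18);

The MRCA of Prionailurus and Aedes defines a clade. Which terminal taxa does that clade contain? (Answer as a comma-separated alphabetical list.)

Tracing Prionailurus: it sits inside ((Fagus,((Bufo,Pinus),Ambystoma)),Prionailurus).
Tracing Aedes: it sits inside (Aedes,Cercopithecus).
The smallest clade enclosing both is ((((Aedes,Cercopithecus),Yersinia),(Takifugu,Panthera)),((Fagus,((Bufo,Pinus),Ambystoma)),Prionailurus)); the answer is its 10 terminal taxa in alphabetical order.

Aedes, Ambystoma, Bufo, Cercopithecus, Fagus, Panthera, Pinus, Prionailurus, Takifugu, Yersinia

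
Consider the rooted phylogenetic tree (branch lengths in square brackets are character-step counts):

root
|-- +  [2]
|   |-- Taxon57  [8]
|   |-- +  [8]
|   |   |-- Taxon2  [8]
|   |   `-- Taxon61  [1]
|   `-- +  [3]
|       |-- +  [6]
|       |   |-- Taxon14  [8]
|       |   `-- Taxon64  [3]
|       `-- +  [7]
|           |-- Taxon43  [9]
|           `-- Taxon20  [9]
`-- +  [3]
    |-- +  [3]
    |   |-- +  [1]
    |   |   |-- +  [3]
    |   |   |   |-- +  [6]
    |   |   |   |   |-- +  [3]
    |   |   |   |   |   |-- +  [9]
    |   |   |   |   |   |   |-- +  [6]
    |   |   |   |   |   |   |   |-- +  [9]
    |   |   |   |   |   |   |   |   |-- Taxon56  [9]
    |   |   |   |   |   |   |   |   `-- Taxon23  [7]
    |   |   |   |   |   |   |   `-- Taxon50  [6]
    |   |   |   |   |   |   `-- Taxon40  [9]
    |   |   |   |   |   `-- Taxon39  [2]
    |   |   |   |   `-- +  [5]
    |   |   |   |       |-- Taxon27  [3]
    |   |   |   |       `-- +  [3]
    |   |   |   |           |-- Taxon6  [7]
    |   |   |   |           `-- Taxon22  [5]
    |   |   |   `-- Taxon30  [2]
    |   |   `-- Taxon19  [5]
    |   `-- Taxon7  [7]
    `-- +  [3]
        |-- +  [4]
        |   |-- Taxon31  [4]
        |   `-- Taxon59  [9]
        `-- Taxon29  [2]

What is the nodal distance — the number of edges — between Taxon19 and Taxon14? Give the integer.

The MRCA of Taxon19 and Taxon14 is the root of the tree.
From Taxon19 up to that node: 4 branches. From Taxon14 up to the same node: 4 branches. Total: 4 + 4 = 8.

8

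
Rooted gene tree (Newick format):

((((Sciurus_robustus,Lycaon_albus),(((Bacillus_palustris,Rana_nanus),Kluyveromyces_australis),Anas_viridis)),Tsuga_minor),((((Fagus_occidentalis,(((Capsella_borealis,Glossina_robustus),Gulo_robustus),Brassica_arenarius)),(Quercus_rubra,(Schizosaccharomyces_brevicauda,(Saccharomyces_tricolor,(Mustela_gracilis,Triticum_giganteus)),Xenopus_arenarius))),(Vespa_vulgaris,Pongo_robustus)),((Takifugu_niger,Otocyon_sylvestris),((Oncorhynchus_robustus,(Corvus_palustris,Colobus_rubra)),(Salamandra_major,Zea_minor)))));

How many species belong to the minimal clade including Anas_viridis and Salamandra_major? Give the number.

27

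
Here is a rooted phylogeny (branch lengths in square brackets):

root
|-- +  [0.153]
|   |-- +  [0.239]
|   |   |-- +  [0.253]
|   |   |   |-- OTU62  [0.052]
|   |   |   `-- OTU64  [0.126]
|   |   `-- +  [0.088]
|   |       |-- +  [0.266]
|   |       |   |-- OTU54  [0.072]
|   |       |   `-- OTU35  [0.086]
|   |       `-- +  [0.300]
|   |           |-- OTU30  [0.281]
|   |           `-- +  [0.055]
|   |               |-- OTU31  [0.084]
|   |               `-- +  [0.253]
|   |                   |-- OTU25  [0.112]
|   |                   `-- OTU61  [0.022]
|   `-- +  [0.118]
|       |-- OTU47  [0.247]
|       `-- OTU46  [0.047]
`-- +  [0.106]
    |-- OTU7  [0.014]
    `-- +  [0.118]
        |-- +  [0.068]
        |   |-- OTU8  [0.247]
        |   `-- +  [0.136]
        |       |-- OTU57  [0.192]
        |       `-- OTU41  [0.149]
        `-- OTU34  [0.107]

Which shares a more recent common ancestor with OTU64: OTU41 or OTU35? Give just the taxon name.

OTU35

The MRCA of OTU64 and OTU35 subtends ((OTU62,OTU64),((OTU54,OTU35),(OTU30,(OTU31,(OTU25,OTU61))))) (8 taxa).
The MRCA of OTU64 and OTU41 is the root, subtending the entire tree (15 taxa).
The first is nested inside the second, so OTU64 shares a more recent common ancestor with OTU35.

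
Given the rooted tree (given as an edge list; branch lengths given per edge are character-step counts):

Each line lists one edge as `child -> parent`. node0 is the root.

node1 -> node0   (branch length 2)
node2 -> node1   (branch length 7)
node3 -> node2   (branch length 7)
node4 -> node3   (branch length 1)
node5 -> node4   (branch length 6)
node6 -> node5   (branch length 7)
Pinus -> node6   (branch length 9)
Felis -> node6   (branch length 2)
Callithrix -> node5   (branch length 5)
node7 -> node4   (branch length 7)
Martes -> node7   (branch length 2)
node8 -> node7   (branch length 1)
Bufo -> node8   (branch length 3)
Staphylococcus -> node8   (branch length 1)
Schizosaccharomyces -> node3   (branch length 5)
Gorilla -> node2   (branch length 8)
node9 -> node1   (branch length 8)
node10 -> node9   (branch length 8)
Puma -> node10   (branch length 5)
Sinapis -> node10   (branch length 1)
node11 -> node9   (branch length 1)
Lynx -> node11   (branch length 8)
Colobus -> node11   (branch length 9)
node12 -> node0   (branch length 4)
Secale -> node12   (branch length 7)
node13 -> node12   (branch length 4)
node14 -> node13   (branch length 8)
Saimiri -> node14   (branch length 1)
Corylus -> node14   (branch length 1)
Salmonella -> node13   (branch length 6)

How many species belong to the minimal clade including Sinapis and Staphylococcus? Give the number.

The MRCA of Sinapis and Staphylococcus is the node subtending ((((((Pinus,Felis),Callithrix),(Martes,(Bufo,Staphylococcus))),Schizosaccharomyces),Gorilla),((Puma,Sinapis),(Lynx,Colobus))).
That clade contains 12 terminal taxa: Bufo, Callithrix, Colobus, Felis, Gorilla, Lynx, Martes, Pinus, Puma, Schizosaccharomyces, Sinapis, Staphylococcus.

12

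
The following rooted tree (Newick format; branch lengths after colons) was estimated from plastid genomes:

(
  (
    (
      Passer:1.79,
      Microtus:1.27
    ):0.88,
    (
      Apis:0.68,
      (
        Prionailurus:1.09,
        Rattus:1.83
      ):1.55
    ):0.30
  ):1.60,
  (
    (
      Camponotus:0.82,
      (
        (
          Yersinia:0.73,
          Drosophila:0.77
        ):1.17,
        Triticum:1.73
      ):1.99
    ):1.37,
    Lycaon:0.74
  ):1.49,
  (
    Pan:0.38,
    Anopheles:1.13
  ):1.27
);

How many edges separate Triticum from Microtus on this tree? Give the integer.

The MRCA of Triticum and Microtus is the root of the tree.
From Triticum up to that node: 4 branches. From Microtus up to the same node: 3 branches. Total: 4 + 3 = 7.

7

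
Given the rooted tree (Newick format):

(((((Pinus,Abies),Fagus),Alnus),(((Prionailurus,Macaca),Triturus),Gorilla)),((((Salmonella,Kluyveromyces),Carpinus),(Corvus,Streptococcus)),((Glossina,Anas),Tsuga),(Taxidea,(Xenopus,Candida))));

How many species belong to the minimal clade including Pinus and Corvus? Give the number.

19

The MRCA of Pinus and Corvus is the root, so the clade is the entire tree.
That clade contains 19 terminal taxa: Abies, Alnus, Anas, Candida, Carpinus, Corvus, Fagus, Glossina, Gorilla, Kluyveromyces, Macaca, Pinus, Prionailurus, Salmonella, Streptococcus, Taxidea, Triturus, Tsuga, Xenopus.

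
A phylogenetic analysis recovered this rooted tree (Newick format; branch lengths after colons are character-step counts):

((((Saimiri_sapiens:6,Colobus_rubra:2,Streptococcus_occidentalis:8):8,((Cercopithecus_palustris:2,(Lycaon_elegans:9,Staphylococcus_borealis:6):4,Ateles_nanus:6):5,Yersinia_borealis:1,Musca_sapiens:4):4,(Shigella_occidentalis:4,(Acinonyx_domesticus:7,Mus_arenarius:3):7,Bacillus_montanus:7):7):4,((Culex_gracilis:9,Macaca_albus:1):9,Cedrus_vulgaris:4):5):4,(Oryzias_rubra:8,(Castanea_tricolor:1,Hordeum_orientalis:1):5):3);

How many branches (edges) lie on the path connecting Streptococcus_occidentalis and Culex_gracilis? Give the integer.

The MRCA of Streptococcus_occidentalis and Culex_gracilis is the node subtending (((Saimiri_sapiens,Colobus_rubra,Streptococcus_occidentalis),((Cercopithecus_palustris,(Lycaon_elegans,Staphylococcus_borealis),Ateles_nanus),Yersinia_borealis,Musca_sapiens),(Shigella_occidentalis,(Acinonyx_domesticus,Mus_arenarius),Bacillus_montanus)),((Culex_gracilis,Macaca_albus),Cedrus_vulgaris)).
From Streptococcus_occidentalis up to that node: 3 branches. From Culex_gracilis up to the same node: 3 branches. Total: 3 + 3 = 6.

6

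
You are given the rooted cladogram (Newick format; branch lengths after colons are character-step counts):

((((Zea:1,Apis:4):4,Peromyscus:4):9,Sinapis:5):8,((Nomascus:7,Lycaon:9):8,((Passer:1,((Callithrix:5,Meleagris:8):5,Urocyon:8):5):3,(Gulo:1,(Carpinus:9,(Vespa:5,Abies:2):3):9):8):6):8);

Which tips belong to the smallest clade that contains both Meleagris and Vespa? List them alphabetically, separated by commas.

Abies, Callithrix, Carpinus, Gulo, Meleagris, Passer, Urocyon, Vespa

Tracing Meleagris: it sits inside (Callithrix,Meleagris).
Tracing Vespa: it sits inside (Vespa,Abies).
The smallest clade enclosing both is ((Passer,((Callithrix,Meleagris),Urocyon)),(Gulo,(Carpinus,(Vespa,Abies)))); the answer is its 8 terminal taxa in alphabetical order.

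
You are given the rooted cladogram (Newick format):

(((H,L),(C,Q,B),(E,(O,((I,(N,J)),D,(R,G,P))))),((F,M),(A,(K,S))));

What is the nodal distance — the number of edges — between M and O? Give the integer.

7

The MRCA of M and O is the root of the tree.
From M up to that node: 3 branches. From O up to the same node: 4 branches. Total: 3 + 4 = 7.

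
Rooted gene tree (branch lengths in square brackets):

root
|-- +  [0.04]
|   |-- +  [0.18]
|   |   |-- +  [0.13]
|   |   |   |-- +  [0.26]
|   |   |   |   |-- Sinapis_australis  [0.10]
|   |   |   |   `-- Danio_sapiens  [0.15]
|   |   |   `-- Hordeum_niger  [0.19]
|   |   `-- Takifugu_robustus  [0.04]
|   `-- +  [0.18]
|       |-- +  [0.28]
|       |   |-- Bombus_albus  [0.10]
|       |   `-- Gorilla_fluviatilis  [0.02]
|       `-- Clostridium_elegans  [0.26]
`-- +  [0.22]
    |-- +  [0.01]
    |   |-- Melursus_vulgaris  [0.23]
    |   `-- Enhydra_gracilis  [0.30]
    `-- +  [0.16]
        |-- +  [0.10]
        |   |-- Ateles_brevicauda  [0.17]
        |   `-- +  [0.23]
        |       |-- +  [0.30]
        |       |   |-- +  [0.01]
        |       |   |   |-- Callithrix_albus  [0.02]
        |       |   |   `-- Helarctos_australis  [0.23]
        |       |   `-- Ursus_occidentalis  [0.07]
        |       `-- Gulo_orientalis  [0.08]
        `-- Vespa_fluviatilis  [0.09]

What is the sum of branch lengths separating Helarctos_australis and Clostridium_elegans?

The path runs Helarctos_australis → … → MRCA → … → Clostridium_elegans; the MRCA is the root of the tree.
Branch lengths along that path: 0.23 + 0.01 + 0.30 + 0.23 + 0.10 + 0.16 + 0.22 + 0.04 + 0.18 + 0.26 = 1.73.

1.73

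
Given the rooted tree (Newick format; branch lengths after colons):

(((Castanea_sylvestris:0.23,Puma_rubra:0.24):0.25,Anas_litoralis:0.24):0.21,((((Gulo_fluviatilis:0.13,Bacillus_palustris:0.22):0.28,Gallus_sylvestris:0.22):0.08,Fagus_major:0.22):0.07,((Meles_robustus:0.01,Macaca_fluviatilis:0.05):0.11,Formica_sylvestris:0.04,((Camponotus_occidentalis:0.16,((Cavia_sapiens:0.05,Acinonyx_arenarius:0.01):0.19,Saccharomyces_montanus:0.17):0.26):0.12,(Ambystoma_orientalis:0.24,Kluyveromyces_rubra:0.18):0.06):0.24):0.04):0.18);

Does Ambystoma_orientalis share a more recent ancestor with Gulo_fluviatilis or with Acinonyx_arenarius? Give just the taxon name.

Acinonyx_arenarius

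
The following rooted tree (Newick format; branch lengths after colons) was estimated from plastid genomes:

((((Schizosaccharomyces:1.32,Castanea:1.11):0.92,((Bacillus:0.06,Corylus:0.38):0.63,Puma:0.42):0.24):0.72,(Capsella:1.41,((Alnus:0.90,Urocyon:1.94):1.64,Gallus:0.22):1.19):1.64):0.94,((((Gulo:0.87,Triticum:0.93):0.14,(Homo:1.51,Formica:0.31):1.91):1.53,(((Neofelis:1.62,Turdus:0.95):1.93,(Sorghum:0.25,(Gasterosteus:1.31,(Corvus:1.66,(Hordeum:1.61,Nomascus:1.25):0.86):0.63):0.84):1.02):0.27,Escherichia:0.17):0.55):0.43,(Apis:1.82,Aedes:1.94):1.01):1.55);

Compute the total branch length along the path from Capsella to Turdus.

The path runs Capsella → … → MRCA → … → Turdus; the MRCA is the root of the tree.
Branch lengths along that path: 1.41 + 1.64 + 0.94 + 1.55 + 0.43 + 0.55 + 0.27 + 1.93 + 0.95 = 9.67.

9.67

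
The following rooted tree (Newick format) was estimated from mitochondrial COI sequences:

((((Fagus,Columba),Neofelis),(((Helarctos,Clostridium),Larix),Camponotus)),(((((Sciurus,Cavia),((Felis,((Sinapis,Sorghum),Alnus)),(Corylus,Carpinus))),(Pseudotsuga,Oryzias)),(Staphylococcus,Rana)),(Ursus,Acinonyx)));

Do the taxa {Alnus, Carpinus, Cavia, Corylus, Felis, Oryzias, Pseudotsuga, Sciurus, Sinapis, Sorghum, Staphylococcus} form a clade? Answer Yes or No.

No

The MRCA of the listed taxa subtends ((((Sciurus,Cavia),((Felis,((Sinapis,Sorghum),Alnus)),(Corylus,Carpinus))),(Pseudotsuga,Oryzias)),(Staphylococcus,Rana)).
That clade also contains Rana, which is not in the proposed group, so the group is not monophyletic.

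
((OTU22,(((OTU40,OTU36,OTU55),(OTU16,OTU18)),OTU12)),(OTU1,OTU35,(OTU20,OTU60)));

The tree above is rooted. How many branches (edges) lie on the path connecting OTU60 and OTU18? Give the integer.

The MRCA of OTU60 and OTU18 is the root of the tree.
From OTU60 up to that node: 3 branches. From OTU18 up to the same node: 5 branches. Total: 3 + 5 = 8.

8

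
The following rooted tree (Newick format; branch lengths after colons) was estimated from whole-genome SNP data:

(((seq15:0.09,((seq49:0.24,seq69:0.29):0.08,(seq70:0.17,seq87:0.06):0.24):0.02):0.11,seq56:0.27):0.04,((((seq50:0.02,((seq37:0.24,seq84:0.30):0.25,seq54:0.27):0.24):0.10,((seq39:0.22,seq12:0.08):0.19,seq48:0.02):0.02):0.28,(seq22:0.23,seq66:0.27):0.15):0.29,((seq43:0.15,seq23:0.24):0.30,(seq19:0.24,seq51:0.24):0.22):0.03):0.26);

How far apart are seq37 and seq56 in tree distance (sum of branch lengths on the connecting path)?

1.97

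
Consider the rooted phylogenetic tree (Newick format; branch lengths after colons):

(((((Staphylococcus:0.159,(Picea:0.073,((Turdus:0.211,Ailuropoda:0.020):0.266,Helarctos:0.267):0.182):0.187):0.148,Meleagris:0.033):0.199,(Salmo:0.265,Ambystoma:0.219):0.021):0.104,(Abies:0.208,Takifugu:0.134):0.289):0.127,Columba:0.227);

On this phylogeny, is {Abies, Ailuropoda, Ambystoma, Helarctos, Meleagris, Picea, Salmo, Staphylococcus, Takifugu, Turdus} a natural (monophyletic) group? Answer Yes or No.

The most recent common ancestor of these taxa subtends ((((Staphylococcus,(Picea,((Turdus,Ailuropoda),Helarctos))),Meleagris),(Salmo,Ambystoma)),(Abies,Takifugu)).
That clade has exactly 10 tips — every listed taxon and nothing else — so the group is monophyletic.

Yes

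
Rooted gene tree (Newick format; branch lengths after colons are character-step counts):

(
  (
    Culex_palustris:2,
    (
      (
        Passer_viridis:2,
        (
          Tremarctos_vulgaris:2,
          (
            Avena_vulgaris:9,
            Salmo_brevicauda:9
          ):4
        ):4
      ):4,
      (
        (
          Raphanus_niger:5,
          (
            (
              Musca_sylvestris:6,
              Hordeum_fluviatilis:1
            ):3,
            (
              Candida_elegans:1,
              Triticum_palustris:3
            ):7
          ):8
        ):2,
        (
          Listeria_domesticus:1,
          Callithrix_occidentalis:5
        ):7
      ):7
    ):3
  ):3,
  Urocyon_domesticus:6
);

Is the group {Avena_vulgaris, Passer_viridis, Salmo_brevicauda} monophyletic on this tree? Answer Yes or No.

The MRCA of the listed taxa subtends (Passer_viridis,(Tremarctos_vulgaris,(Avena_vulgaris,Salmo_brevicauda))).
That clade also contains Tremarctos_vulgaris, which is not in the proposed group, so the group is not monophyletic.

No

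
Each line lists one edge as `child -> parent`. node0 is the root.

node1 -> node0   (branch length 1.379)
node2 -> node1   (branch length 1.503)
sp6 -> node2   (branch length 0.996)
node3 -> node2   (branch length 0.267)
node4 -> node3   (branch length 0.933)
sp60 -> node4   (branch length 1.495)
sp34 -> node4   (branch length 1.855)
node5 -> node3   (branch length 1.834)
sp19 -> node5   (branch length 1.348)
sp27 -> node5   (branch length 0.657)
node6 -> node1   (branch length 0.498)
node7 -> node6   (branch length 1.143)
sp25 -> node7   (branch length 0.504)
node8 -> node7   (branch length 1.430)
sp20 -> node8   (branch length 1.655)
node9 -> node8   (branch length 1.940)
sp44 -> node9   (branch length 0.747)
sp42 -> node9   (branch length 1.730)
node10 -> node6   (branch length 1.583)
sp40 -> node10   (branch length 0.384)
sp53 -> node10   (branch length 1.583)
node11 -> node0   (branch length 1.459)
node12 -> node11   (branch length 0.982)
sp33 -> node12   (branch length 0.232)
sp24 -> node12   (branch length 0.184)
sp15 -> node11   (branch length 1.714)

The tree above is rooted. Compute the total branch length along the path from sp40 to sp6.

4.964

The path runs sp40 → … → MRCA → … → sp6; the MRCA is the node subtending ((sp6,((sp60,sp34),(sp19,sp27))),((sp25,(sp20,(sp44,sp42))),(sp40,sp53))).
Branch lengths along that path: 0.384 + 1.583 + 0.498 + 1.503 + 0.996 = 4.964.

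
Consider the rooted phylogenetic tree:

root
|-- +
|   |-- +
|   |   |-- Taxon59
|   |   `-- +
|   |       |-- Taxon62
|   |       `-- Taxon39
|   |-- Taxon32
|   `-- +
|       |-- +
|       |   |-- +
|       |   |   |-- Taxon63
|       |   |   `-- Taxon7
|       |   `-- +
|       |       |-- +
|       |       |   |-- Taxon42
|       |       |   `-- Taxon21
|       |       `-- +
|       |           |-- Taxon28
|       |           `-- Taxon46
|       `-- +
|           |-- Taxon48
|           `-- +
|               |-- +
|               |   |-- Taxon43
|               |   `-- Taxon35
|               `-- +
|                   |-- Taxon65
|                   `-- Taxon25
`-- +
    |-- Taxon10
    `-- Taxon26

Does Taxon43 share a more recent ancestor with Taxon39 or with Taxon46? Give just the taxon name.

The MRCA of Taxon43 and Taxon46 subtends (((Taxon63,Taxon7),((Taxon42,Taxon21),(Taxon28,Taxon46))),(Taxon48,((Taxon43,Taxon35),(Taxon65,Taxon25)))) (11 taxa).
The MRCA of Taxon43 and Taxon39 subtends ((Taxon59,(Taxon62,Taxon39)),Taxon32,(((Taxon63,Taxon7),((Taxon42,Taxon21),(Taxon28,Taxon46))),(Taxon48,((Taxon43,Taxon35),(Taxon65,Taxon25))))) (15 taxa).
The first is nested inside the second, so Taxon43 shares a more recent common ancestor with Taxon46.

Taxon46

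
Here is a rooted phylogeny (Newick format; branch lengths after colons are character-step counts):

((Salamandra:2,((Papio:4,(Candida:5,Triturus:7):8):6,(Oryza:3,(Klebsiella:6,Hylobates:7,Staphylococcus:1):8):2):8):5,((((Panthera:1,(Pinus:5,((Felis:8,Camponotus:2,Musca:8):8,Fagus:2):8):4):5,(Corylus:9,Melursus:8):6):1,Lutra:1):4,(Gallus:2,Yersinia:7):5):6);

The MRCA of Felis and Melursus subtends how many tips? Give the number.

The MRCA of Felis and Melursus is the node subtending ((Panthera,(Pinus,((Felis,Camponotus,Musca),Fagus))),(Corylus,Melursus)).
That clade contains 8 terminal taxa: Camponotus, Corylus, Fagus, Felis, Melursus, Musca, Panthera, Pinus.

8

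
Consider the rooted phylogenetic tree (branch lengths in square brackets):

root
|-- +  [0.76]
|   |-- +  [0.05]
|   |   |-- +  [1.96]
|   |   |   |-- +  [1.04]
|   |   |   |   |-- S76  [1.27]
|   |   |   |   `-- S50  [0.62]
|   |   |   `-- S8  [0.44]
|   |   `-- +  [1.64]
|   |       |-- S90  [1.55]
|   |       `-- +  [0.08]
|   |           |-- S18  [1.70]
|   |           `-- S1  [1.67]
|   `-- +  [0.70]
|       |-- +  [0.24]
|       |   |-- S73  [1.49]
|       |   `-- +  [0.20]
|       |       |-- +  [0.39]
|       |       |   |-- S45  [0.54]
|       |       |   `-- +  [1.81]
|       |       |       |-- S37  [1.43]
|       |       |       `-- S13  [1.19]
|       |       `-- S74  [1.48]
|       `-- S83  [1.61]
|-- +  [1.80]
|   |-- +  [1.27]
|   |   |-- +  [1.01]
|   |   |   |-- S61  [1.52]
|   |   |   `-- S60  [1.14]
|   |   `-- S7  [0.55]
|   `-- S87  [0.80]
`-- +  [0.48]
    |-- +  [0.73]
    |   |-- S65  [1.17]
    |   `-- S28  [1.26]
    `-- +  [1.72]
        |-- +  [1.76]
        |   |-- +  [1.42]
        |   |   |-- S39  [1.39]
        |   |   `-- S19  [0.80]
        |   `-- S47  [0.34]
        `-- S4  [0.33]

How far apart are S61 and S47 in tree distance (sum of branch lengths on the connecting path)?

The path runs S61 → … → MRCA → … → S47; the MRCA is the root of the tree.
Branch lengths along that path: 1.52 + 1.01 + 1.27 + 1.80 + 0.48 + 1.72 + 1.76 + 0.34 = 9.90.

9.90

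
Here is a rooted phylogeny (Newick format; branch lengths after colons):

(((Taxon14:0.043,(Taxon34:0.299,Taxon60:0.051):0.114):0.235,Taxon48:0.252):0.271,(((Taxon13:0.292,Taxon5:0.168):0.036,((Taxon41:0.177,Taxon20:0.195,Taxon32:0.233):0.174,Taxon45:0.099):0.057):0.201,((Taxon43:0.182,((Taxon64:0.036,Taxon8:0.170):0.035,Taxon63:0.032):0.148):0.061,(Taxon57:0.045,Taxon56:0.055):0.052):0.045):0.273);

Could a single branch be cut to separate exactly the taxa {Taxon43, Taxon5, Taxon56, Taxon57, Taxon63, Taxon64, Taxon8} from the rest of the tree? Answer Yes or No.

No

The MRCA of the listed taxa subtends (((Taxon13,Taxon5),((Taxon41,Taxon20,Taxon32),Taxon45)),((Taxon43,((Taxon64,Taxon8),Taxon63)),(Taxon57,Taxon56))).
That clade also contains Taxon13, Taxon20, Taxon32, Taxon41, Taxon45, which are not in the proposed group, so the group is not monophyletic.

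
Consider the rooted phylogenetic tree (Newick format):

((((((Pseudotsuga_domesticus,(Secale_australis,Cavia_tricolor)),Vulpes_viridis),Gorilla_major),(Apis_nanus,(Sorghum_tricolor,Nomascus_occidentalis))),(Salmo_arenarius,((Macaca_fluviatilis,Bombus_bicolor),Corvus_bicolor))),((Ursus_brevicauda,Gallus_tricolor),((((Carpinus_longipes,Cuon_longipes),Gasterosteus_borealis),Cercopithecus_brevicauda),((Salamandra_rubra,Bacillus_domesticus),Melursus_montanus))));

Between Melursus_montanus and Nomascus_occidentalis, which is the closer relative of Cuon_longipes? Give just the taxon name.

Melursus_montanus

The MRCA of Cuon_longipes and Melursus_montanus subtends ((((Carpinus_longipes,Cuon_longipes),Gasterosteus_borealis),Cercopithecus_brevicauda),((Salamandra_rubra,Bacillus_domesticus),Melursus_montanus)) (7 taxa).
The MRCA of Cuon_longipes and Nomascus_occidentalis is the root, subtending the entire tree (21 taxa).
The first is nested inside the second, so Cuon_longipes shares a more recent common ancestor with Melursus_montanus.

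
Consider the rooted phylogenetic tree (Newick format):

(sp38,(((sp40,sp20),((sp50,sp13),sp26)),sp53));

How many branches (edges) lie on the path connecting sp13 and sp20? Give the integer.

5

The MRCA of sp13 and sp20 is the node subtending ((sp40,sp20),((sp50,sp13),sp26)).
From sp13 up to that node: 3 branches. From sp20 up to the same node: 2 branches. Total: 3 + 2 = 5.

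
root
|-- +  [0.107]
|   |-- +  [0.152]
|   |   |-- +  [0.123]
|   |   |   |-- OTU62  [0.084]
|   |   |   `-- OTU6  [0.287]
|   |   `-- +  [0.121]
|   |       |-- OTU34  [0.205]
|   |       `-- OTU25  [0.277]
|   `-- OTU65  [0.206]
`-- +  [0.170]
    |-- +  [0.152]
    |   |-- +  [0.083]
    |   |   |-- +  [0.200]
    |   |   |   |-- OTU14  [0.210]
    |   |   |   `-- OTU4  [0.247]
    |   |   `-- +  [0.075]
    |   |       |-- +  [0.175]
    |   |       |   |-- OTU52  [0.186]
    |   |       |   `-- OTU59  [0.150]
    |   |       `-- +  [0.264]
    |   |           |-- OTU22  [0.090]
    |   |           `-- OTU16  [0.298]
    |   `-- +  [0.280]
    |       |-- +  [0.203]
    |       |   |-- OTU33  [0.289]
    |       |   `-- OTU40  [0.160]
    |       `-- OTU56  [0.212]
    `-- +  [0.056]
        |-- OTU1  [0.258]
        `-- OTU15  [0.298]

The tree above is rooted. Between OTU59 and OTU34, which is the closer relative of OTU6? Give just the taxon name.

OTU34

The MRCA of OTU6 and OTU34 subtends ((OTU62,OTU6),(OTU34,OTU25)) (4 taxa).
The MRCA of OTU6 and OTU59 is the root, subtending the entire tree (16 taxa).
The first is nested inside the second, so OTU6 shares a more recent common ancestor with OTU34.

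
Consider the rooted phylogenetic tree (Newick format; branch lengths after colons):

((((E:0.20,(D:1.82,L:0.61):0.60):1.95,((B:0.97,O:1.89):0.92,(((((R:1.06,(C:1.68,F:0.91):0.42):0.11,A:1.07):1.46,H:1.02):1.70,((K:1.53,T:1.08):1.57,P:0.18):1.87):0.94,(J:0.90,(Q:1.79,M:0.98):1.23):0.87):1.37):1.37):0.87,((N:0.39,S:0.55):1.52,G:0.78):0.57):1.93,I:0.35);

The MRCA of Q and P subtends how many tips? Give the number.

The MRCA of Q and P is the node subtending (((((R,(C,F)),A),H),((K,T),P)),(J,(Q,M))).
That clade contains 11 terminal taxa: A, C, F, H, J, K, M, P, Q, R, T.

11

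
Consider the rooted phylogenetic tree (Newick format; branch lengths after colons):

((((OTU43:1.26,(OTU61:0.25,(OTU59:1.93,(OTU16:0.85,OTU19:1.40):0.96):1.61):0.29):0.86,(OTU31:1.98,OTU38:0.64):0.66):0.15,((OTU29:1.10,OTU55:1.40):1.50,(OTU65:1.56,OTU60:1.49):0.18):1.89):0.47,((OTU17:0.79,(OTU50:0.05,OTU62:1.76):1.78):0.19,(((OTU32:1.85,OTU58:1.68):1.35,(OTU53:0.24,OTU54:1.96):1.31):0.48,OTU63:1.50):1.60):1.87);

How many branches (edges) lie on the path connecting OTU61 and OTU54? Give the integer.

10

The MRCA of OTU61 and OTU54 is the root of the tree.
From OTU61 up to that node: 5 branches. From OTU54 up to the same node: 5 branches. Total: 5 + 5 = 10.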